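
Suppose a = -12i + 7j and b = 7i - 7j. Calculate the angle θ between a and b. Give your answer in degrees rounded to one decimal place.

a · b = (-12)·7 + 7·(-7) = -84 - 49 = -133
|a|² = 144 + 49 = 193,  |a| = √193 ≈ 13.892444
|b|² = 49 + 49 = 98,  |b| = √98 ≈ 9.899495
cos θ = -133 / (13.892444 · 9.899495) ≈ -0.96707
θ = arccos(-0.96707) ≈ 165.3°

165.3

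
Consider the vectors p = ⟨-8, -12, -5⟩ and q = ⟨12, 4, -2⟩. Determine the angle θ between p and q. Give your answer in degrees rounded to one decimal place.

133.3

p · q = (-8)·12 + (-12)·4 + (-5)·(-2) = -96 - 48 + 10 = -134
|p|² = 64 + 144 + 25 = 233,  |p| = √233 ≈ 15.264338
|q|² = 144 + 16 + 4 = 164,  |q| = √164 ≈ 12.806248
cos θ = -134 / (15.264338 · 12.806248) ≈ -0.68550
θ = arccos(-0.68550) ≈ 133.3°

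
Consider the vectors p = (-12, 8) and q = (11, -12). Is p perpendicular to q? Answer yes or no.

no

p · q = (-12)·11 + 8·(-12) = -132 - 96 = -228
Nonzero, so the vectors are not orthogonal.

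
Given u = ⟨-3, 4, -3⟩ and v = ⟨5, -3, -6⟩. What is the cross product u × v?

i: 4·(-6) - (-3)·(-3) = -24 - 9 = -33
j: (-3)·5 - (-3)·(-6) = -15 - 18 = -33
k: (-3)·(-3) - 4·5 = 9 - 20 = -11
u × v = (-33, -33, -11)

(-33, -33, -11)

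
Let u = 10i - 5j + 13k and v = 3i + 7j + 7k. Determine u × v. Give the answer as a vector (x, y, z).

i: (-5)·7 - 13·7 = -35 - 91 = -126
j: 13·3 - 10·7 = 39 - 70 = -31
k: 10·7 - (-5)·3 = 70 - (-15) = 85
u × v = (-126, -31, 85)

(-126, -31, 85)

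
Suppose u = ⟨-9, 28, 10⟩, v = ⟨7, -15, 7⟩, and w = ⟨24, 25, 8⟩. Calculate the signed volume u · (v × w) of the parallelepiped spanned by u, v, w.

v × w:
i: (-15)·8 - 7·25 = -120 - 175 = -295
j: 7·24 - 7·8 = 168 - 56 = 112
k: 7·25 - (-15)·24 = 175 - (-360) = 535
v × w = (-295, 112, 535)
u · (v × w) = (-9)·(-295) + 28·112 + 10·535 = 2655 + 3136 + 5350 = 11141

11141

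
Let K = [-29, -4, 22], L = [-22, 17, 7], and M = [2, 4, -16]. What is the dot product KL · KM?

KL = L − K = (7, 21, -15)
KM = M − K = (31, 8, -38)
KL · KM = 7·31 + 21·8 + (-15)·(-38) = 217 + 168 + 570 = 955

955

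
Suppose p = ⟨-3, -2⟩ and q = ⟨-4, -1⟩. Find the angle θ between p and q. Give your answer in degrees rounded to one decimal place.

p · q = (-3)·(-4) + (-2)·(-1) = 12 + 2 = 14
|p|² = 9 + 4 = 13,  |p| = √13 ≈ 3.605551
|q|² = 16 + 1 = 17,  |q| = √17 ≈ 4.123106
cos θ = 14 / (3.605551 · 4.123106) ≈ 0.94174
θ = arccos(0.94174) ≈ 19.7°

19.7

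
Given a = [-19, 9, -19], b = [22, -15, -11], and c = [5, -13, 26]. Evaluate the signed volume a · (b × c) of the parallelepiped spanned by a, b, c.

b × c:
i: (-15)·26 - (-11)·(-13) = -390 - 143 = -533
j: (-11)·5 - 22·26 = -55 - 572 = -627
k: 22·(-13) - (-15)·5 = -286 - (-75) = -211
b × c = (-533, -627, -211)
a · (b × c) = (-19)·(-533) + 9·(-627) + (-19)·(-211) = 10127 - 5643 + 4009 = 8493

8493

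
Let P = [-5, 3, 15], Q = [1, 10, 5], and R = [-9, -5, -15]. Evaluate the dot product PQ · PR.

PQ = Q − P = (6, 7, -10)
PR = R − P = (-4, -8, -30)
PQ · PR = 6·(-4) + 7·(-8) + (-10)·(-30) = -24 - 56 + 300 = 220

220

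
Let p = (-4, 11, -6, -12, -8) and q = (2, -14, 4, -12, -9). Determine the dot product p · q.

30

p · q = (-4)·2 + 11·(-14) + (-6)·4 + (-12)·(-12) + (-8)·(-9) = -8 - 154 - 24 + 144 + 72 = 30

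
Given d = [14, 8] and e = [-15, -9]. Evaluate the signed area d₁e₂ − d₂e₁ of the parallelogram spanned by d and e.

14·(-9) - 8·(-15) = -126 - (-120) = -6

-6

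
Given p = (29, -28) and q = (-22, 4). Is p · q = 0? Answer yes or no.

no

p · q = 29·(-22) + (-28)·4 = -638 - 112 = -750
Nonzero, so the vectors are not orthogonal.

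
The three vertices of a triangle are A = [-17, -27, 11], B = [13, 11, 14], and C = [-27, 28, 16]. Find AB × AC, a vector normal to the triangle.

(25, -180, 2030)

AB = (30, 38, 3)
AC = (-10, 55, 5)
i: 38·5 - 3·55 = 190 - 165 = 25
j: 3·(-10) - 30·5 = -30 - 150 = -180
k: 30·55 - 38·(-10) = 1650 - (-380) = 2030
AB × AC = (25, -180, 2030)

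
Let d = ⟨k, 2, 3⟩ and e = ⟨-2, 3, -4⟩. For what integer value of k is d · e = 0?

d · e = k·(-2) + 2·3 + 3·(-4) = -6 - 2k
Set equal to 0: -2k = 6, so k = -3.

-3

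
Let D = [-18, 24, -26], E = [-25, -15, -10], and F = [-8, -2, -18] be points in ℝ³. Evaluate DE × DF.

(104, 216, 572)

DE = (-7, -39, 16)
DF = (10, -26, 8)
i: (-39)·8 - 16·(-26) = -312 - (-416) = 104
j: 16·10 - (-7)·8 = 160 - (-56) = 216
k: (-7)·(-26) - (-39)·10 = 182 - (-390) = 572
DE × DF = (104, 216, 572)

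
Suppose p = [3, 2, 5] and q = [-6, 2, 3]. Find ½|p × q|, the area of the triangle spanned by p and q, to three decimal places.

i: 2·3 - 5·2 = 6 - 10 = -4
j: 5·(-6) - 3·3 = -30 - 9 = -39
k: 3·2 - 2·(-6) = 6 - (-12) = 18
p × q = (-4, -39, 18)
|p × q| = √((-4)² + (-39)² + 18²) = √1861 ≈ 43.1393
area = ½ · 43.1393 ≈ 21.570

21.570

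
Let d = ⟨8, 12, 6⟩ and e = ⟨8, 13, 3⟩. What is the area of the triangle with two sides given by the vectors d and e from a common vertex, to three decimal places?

i: 12·3 - 6·13 = 36 - 78 = -42
j: 6·8 - 8·3 = 48 - 24 = 24
k: 8·13 - 12·8 = 104 - 96 = 8
d × e = (-42, 24, 8)
|d × e| = √((-42)² + 24² + 8²) = √2404 ≈ 49.0306
area = ½ · 49.0306 ≈ 24.515

24.515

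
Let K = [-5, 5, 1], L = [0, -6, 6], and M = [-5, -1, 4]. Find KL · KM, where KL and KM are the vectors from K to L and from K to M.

81

KL = L − K = (5, -11, 5)
KM = M − K = (0, -6, 3)
KL · KM = 5·0 + (-11)·(-6) + 5·3 = 0 + 66 + 15 = 81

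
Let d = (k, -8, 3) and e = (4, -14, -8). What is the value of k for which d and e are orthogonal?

-22

d · e = k·4 + (-8)·(-14) + 3·(-8) = 88 + 4k
Set equal to 0: 4k = -88, so k = -22.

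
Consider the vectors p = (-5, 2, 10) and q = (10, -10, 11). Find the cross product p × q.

(122, 155, 30)

i: 2·11 - 10·(-10) = 22 - (-100) = 122
j: 10·10 - (-5)·11 = 100 - (-55) = 155
k: (-5)·(-10) - 2·10 = 50 - 20 = 30
p × q = (122, 155, 30)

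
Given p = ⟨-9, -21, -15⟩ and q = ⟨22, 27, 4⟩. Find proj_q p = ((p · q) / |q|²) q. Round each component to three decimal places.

p · q = (-9)·22 + (-21)·27 + (-15)·4 = -198 - 567 - 60 = -825
|q|² = 484 + 729 + 16 = 1229
proj_q p = (-825/1229) · (22, 27, 4) ≈ (-14.768, -18.124, -2.685)

(-14.768, -18.124, -2.685)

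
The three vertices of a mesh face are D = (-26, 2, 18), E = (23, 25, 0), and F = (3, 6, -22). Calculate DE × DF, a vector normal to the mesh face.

DE = (49, 23, -18)
DF = (29, 4, -40)
i: 23·(-40) - (-18)·4 = -920 - (-72) = -848
j: (-18)·29 - 49·(-40) = -522 - (-1960) = 1438
k: 49·4 - 23·29 = 196 - 667 = -471
DE × DF = (-848, 1438, -471)

(-848, 1438, -471)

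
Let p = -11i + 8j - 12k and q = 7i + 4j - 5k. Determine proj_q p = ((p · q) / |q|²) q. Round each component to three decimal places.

(1.167, 0.667, -0.833)

p · q = (-11)·7 + 8·4 + (-12)·(-5) = -77 + 32 + 60 = 15
|q|² = 49 + 16 + 25 = 90
proj_q p = (15/90) · (7, 4, -5) ≈ (1.167, 0.667, -0.833)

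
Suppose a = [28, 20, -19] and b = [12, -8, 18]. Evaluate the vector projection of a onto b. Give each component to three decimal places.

(-3.744, 2.496, -5.617)

a · b = 28·12 + 20·(-8) + (-19)·18 = 336 - 160 - 342 = -166
|b|² = 144 + 64 + 324 = 532
proj_b a = (-166/532) · (12, -8, 18) ≈ (-3.744, 2.496, -5.617)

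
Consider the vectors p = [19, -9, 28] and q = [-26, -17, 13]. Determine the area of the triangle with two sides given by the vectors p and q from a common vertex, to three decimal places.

i: (-9)·13 - 28·(-17) = -117 - (-476) = 359
j: 28·(-26) - 19·13 = -728 - 247 = -975
k: 19·(-17) - (-9)·(-26) = -323 - 234 = -557
p × q = (359, -975, -557)
|p × q| = √(359² + (-975)² + (-557)²) = √1389755 ≈ 1178.8787
area = ½ · 1178.8787 ≈ 589.439

589.439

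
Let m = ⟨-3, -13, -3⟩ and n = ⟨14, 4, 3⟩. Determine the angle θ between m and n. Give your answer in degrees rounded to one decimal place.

m · n = (-3)·14 + (-13)·4 + (-3)·3 = -42 - 52 - 9 = -103
|m|² = 9 + 169 + 9 = 187,  |m| = √187 ≈ 13.674794
|n|² = 196 + 16 + 9 = 221,  |n| = √221 ≈ 14.866069
cos θ = -103 / (13.674794 · 14.866069) ≈ -0.50666
θ = arccos(-0.50666) ≈ 120.4°

120.4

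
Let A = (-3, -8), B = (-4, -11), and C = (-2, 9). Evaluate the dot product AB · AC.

-52

AB = B − A = (-1, -3)
AC = C − A = (1, 17)
AB · AC = (-1)·1 + (-3)·17 = -1 - 51 = -52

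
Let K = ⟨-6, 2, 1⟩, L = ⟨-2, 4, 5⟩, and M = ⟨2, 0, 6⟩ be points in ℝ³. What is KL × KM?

KL = (4, 2, 4)
KM = (8, -2, 5)
i: 2·5 - 4·(-2) = 10 - (-8) = 18
j: 4·8 - 4·5 = 32 - 20 = 12
k: 4·(-2) - 2·8 = -8 - 16 = -24
KL × KM = (18, 12, -24)

(18, 12, -24)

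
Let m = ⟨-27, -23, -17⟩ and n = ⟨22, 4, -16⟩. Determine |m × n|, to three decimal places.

999.068

i: (-23)·(-16) - (-17)·4 = 368 - (-68) = 436
j: (-17)·22 - (-27)·(-16) = -374 - 432 = -806
k: (-27)·4 - (-23)·22 = -108 - (-506) = 398
m × n = (436, -806, 398)
|m × n| = √(436² + (-806)² + 398²) = √998136 ≈ 999.0676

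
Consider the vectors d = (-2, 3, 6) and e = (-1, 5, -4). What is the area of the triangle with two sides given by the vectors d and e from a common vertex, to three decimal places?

i: 3·(-4) - 6·5 = -12 - 30 = -42
j: 6·(-1) - (-2)·(-4) = -6 - 8 = -14
k: (-2)·5 - 3·(-1) = -10 - (-3) = -7
d × e = (-42, -14, -7)
|d × e| = √((-42)² + (-14)² + (-7)²) = √2009 ≈ 44.8219
area = ½ · 44.8219 ≈ 22.411

22.411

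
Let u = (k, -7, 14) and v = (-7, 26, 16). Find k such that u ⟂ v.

u · v = k·(-7) + (-7)·26 + 14·16 = 42 - 7k
Set equal to 0: -7k = -42, so k = 6.

6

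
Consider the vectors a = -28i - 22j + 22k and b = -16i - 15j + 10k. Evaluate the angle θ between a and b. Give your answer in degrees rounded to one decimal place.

a · b = (-28)·(-16) + (-22)·(-15) + 22·10 = 448 + 330 + 220 = 998
|a|² = 784 + 484 + 484 = 1752,  |a| = √1752 ≈ 41.856899
|b|² = 256 + 225 + 100 = 581,  |b| = √581 ≈ 24.103942
cos θ = 998 / (41.856899 · 24.103942) ≈ 0.98918
θ = arccos(0.98918) ≈ 8.4°

8.4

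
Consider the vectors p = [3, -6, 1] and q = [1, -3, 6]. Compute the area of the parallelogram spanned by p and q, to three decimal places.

37.242

i: (-6)·6 - 1·(-3) = -36 - (-3) = -33
j: 1·1 - 3·6 = 1 - 18 = -17
k: 3·(-3) - (-6)·1 = -9 - (-6) = -3
p × q = (-33, -17, -3)
|p × q| = √((-33)² + (-17)² + (-3)²) = √1387 ≈ 37.2424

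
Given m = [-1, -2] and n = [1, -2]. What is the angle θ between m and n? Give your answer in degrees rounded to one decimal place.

53.1

m · n = (-1)·1 + (-2)·(-2) = -1 + 4 = 3
|m|² = 1 + 4 = 5,  |m| = √5 ≈ 2.236068
|n|² = 1 + 4 = 5,  |n| = √5 ≈ 2.236068
cos θ = 3 / (2.236068 · 2.236068) ≈ 0.60000
θ = arccos(0.60000) ≈ 53.1°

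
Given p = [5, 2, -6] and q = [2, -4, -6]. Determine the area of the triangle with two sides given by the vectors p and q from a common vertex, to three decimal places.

i: 2·(-6) - (-6)·(-4) = -12 - 24 = -36
j: (-6)·2 - 5·(-6) = -12 - (-30) = 18
k: 5·(-4) - 2·2 = -20 - 4 = -24
p × q = (-36, 18, -24)
|p × q| = √((-36)² + 18² + (-24)²) = √2196 ≈ 46.8615
area = ½ · 46.8615 ≈ 23.431

23.431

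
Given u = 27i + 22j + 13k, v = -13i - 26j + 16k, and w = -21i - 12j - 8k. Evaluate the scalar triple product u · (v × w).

-3950

v × w:
i: (-26)·(-8) - 16·(-12) = 208 - (-192) = 400
j: 16·(-21) - (-13)·(-8) = -336 - 104 = -440
k: (-13)·(-12) - (-26)·(-21) = 156 - 546 = -390
v × w = (400, -440, -390)
u · (v × w) = 27·400 + 22·(-440) + 13·(-390) = 10800 - 9680 - 5070 = -3950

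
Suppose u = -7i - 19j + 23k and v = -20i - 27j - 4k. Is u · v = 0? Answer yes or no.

u · v = (-7)·(-20) + (-19)·(-27) + 23·(-4) = 140 + 513 - 92 = 561
Nonzero, so the vectors are not orthogonal.

no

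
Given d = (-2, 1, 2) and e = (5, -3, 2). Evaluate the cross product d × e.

(8, 14, 1)

i: 1·2 - 2·(-3) = 2 - (-6) = 8
j: 2·5 - (-2)·2 = 10 - (-4) = 14
k: (-2)·(-3) - 1·5 = 6 - 5 = 1
d × e = (8, 14, 1)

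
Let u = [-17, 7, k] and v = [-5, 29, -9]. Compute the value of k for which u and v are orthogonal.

32

u · v = (-17)·(-5) + 7·29 + k·(-9) = 288 - 9k
Set equal to 0: -9k = -288, so k = 32.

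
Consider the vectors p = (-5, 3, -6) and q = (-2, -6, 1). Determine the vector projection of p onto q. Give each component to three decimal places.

(0.683, 2.049, -0.341)

p · q = (-5)·(-2) + 3·(-6) + (-6)·1 = 10 - 18 - 6 = -14
|q|² = 4 + 36 + 1 = 41
proj_q p = (-14/41) · (-2, -6, 1) ≈ (0.683, 2.049, -0.341)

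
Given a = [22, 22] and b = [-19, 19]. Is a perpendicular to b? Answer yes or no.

a · b = 22·(-19) + 22·19 = -418 + 418 = 0
Zero, so the vectors are orthogonal.

yes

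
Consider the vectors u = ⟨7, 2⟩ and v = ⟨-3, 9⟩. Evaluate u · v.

-3

u · v = 7·(-3) + 2·9 = -21 + 18 = -3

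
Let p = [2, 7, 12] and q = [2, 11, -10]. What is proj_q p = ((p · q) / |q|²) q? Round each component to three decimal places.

(-0.347, -1.907, 1.733)

p · q = 2·2 + 7·11 + 12·(-10) = 4 + 77 - 120 = -39
|q|² = 4 + 121 + 100 = 225
proj_q p = (-39/225) · (2, 11, -10) ≈ (-0.347, -1.907, 1.733)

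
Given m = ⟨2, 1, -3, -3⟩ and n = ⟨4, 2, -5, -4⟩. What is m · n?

37

m · n = 2·4 + 1·2 + (-3)·(-5) + (-3)·(-4) = 8 + 2 + 15 + 12 = 37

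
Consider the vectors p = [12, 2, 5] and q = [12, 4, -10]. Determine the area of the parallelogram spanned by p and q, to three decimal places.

i: 2·(-10) - 5·4 = -20 - 20 = -40
j: 5·12 - 12·(-10) = 60 - (-120) = 180
k: 12·4 - 2·12 = 48 - 24 = 24
p × q = (-40, 180, 24)
|p × q| = √((-40)² + 180² + 24²) = √34576 ≈ 185.9462

185.946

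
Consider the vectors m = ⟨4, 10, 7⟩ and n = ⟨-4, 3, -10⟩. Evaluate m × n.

i: 10·(-10) - 7·3 = -100 - 21 = -121
j: 7·(-4) - 4·(-10) = -28 - (-40) = 12
k: 4·3 - 10·(-4) = 12 - (-40) = 52
m × n = (-121, 12, 52)

(-121, 12, 52)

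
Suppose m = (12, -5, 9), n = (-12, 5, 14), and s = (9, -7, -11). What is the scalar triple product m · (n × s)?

897

n × s:
i: 5·(-11) - 14·(-7) = -55 - (-98) = 43
j: 14·9 - (-12)·(-11) = 126 - 132 = -6
k: (-12)·(-7) - 5·9 = 84 - 45 = 39
n × s = (43, -6, 39)
m · (n × s) = 12·43 + (-5)·(-6) + 9·39 = 516 + 30 + 351 = 897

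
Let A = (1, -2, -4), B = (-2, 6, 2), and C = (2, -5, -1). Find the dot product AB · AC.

-9

AB = B − A = (-3, 8, 6)
AC = C − A = (1, -3, 3)
AB · AC = (-3)·1 + 8·(-3) + 6·3 = -3 - 24 + 18 = -9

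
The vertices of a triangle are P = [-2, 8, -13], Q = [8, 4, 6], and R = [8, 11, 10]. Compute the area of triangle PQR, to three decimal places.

PQ = (10, -4, 19),  PR = (10, 3, 23)
i: (-4)·23 - 19·3 = -92 - 57 = -149
j: 19·10 - 10·23 = 190 - 230 = -40
k: 10·3 - (-4)·10 = 30 - (-40) = 70
PQ × PR = (-149, -40, 70)
|PQ × PR| = √28701 ≈ 169.4137
area = ½ · 169.4137 ≈ 84.707

84.707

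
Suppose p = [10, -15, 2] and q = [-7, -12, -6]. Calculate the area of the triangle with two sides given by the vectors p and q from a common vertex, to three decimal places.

i: (-15)·(-6) - 2·(-12) = 90 - (-24) = 114
j: 2·(-7) - 10·(-6) = -14 - (-60) = 46
k: 10·(-12) - (-15)·(-7) = -120 - 105 = -225
p × q = (114, 46, -225)
|p × q| = √(114² + 46² + (-225)²) = √65737 ≈ 256.3923
area = ½ · 256.3923 ≈ 128.196

128.196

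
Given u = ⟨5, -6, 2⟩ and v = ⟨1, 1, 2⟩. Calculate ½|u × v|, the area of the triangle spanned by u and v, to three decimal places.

9.760

i: (-6)·2 - 2·1 = -12 - 2 = -14
j: 2·1 - 5·2 = 2 - 10 = -8
k: 5·1 - (-6)·1 = 5 - (-6) = 11
u × v = (-14, -8, 11)
|u × v| = √((-14)² + (-8)² + 11²) = √381 ≈ 19.5192
area = ½ · 19.5192 ≈ 9.760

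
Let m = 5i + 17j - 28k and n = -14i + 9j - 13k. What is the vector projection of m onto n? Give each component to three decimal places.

(-14.031, 9.020, -13.029)

m · n = 5·(-14) + 17·9 + (-28)·(-13) = -70 + 153 + 364 = 447
|n|² = 196 + 81 + 169 = 446
proj_n m = (447/446) · (-14, 9, -13) ≈ (-14.031, 9.020, -13.029)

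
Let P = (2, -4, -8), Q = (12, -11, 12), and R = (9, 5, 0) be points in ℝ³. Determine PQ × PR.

(-236, 60, 139)

PQ = (10, -7, 20)
PR = (7, 9, 8)
i: (-7)·8 - 20·9 = -56 - 180 = -236
j: 20·7 - 10·8 = 140 - 80 = 60
k: 10·9 - (-7)·7 = 90 - (-49) = 139
PQ × PR = (-236, 60, 139)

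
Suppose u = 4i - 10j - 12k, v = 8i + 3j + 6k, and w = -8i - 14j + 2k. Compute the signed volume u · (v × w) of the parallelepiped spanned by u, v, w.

2056

v × w:
i: 3·2 - 6·(-14) = 6 - (-84) = 90
j: 6·(-8) - 8·2 = -48 - 16 = -64
k: 8·(-14) - 3·(-8) = -112 - (-24) = -88
v × w = (90, -64, -88)
u · (v × w) = 4·90 + (-10)·(-64) + (-12)·(-88) = 360 + 640 + 1056 = 2056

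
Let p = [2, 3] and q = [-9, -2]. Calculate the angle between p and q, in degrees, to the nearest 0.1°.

p · q = 2·(-9) + 3·(-2) = -18 - 6 = -24
|p|² = 4 + 9 = 13,  |p| = √13 ≈ 3.605551
|q|² = 81 + 4 = 85,  |q| = √85 ≈ 9.219544
cos θ = -24 / (3.605551 · 9.219544) ≈ -0.72199
θ = arccos(-0.72199) ≈ 136.2°

136.2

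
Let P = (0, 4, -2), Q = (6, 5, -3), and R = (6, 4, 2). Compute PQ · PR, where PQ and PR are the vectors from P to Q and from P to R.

32

PQ = Q − P = (6, 1, -1)
PR = R − P = (6, 0, 4)
PQ · PR = 6·6 + 1·0 + (-1)·4 = 36 + 0 - 4 = 32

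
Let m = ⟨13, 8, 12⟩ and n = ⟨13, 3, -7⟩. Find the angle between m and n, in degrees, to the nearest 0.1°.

m · n = 13·13 + 8·3 + 12·(-7) = 169 + 24 - 84 = 109
|m|² = 169 + 64 + 144 = 377,  |m| = √377 ≈ 19.416488
|n|² = 169 + 9 + 49 = 227,  |n| = √227 ≈ 15.066519
cos θ = 109 / (19.416488 · 15.066519) ≈ 0.37260
θ = arccos(0.37260) ≈ 68.1°

68.1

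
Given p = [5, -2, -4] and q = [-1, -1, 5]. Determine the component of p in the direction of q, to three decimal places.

p · q = 5·(-1) + (-2)·(-1) + (-4)·5 = -5 + 2 - 20 = -23
|q| = √(1 + 1 + 25) = √27 ≈ 5.1962
comp_q p = -23 / √27 ≈ -4.426

-4.426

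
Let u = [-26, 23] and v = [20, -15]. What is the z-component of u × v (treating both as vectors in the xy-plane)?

-70

(-26)·(-15) - 23·20 = 390 - 460 = -70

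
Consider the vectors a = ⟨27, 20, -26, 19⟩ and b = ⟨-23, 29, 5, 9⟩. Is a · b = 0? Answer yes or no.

yes

a · b = 27·(-23) + 20·29 + (-26)·5 + 19·9 = -621 + 580 - 130 + 171 = 0
Zero, so the vectors are orthogonal.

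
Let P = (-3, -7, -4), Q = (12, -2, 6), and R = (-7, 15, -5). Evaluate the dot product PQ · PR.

40

PQ = Q − P = (15, 5, 10)
PR = R − P = (-4, 22, -1)
PQ · PR = 15·(-4) + 5·22 + 10·(-1) = -60 + 110 - 10 = 40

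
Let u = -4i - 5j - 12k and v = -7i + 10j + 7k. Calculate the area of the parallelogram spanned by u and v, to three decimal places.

i: (-5)·7 - (-12)·10 = -35 - (-120) = 85
j: (-12)·(-7) - (-4)·7 = 84 - (-28) = 112
k: (-4)·10 - (-5)·(-7) = -40 - 35 = -75
u × v = (85, 112, -75)
|u × v| = √(85² + 112² + (-75)²) = √25394 ≈ 159.3549

159.355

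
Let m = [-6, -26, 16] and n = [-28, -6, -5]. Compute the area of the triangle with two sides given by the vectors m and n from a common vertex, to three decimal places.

435.438

i: (-26)·(-5) - 16·(-6) = 130 - (-96) = 226
j: 16·(-28) - (-6)·(-5) = -448 - 30 = -478
k: (-6)·(-6) - (-26)·(-28) = 36 - 728 = -692
m × n = (226, -478, -692)
|m × n| = √(226² + (-478)² + (-692)²) = √758424 ≈ 870.8754
area = ½ · 870.8754 ≈ 435.438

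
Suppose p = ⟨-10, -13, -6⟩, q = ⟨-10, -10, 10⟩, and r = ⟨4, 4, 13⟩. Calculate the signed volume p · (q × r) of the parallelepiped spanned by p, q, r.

-510

q × r:
i: (-10)·13 - 10·4 = -130 - 40 = -170
j: 10·4 - (-10)·13 = 40 - (-130) = 170
k: (-10)·4 - (-10)·4 = -40 - (-40) = 0
q × r = (-170, 170, 0)
p · (q × r) = (-10)·(-170) + (-13)·170 + (-6)·0 = 1700 - 2210 + 0 = -510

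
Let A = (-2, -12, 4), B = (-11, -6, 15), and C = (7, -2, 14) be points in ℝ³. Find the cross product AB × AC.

AB = (-9, 6, 11)
AC = (9, 10, 10)
i: 6·10 - 11·10 = 60 - 110 = -50
j: 11·9 - (-9)·10 = 99 - (-90) = 189
k: (-9)·10 - 6·9 = -90 - 54 = -144
AB × AC = (-50, 189, -144)

(-50, 189, -144)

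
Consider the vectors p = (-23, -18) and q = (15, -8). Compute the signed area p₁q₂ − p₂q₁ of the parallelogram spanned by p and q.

(-23)·(-8) - (-18)·15 = 184 - (-270) = 454

454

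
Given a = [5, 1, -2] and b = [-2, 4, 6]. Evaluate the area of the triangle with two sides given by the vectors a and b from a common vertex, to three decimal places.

18.412

i: 1·6 - (-2)·4 = 6 - (-8) = 14
j: (-2)·(-2) - 5·6 = 4 - 30 = -26
k: 5·4 - 1·(-2) = 20 - (-2) = 22
a × b = (14, -26, 22)
|a × b| = √(14² + (-26)² + 22²) = √1356 ≈ 36.8239
area = ½ · 36.8239 ≈ 18.412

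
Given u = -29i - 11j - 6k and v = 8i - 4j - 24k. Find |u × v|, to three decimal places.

i: (-11)·(-24) - (-6)·(-4) = 264 - 24 = 240
j: (-6)·8 - (-29)·(-24) = -48 - 696 = -744
k: (-29)·(-4) - (-11)·8 = 116 - (-88) = 204
u × v = (240, -744, 204)
|u × v| = √(240² + (-744)² + 204²) = √652752 ≈ 807.9307

807.931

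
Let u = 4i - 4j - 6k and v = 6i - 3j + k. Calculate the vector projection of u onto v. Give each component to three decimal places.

u · v = 4·6 + (-4)·(-3) + (-6)·1 = 24 + 12 - 6 = 30
|v|² = 36 + 9 + 1 = 46
proj_v u = (30/46) · (6, -3, 1) ≈ (3.913, -1.957, 0.652)

(3.913, -1.957, 0.652)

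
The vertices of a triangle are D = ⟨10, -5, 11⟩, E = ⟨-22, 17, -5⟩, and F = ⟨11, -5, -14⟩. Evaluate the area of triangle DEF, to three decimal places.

DE = (-32, 22, -16),  DF = (1, 0, -25)
i: 22·(-25) - (-16)·0 = -550 - 0 = -550
j: (-16)·1 - (-32)·(-25) = -16 - 800 = -816
k: (-32)·0 - 22·1 = 0 - 22 = -22
DE × DF = (-550, -816, -22)
|DE × DF| = √968840 ≈ 984.2967
area = ½ · 984.2967 ≈ 492.148

492.148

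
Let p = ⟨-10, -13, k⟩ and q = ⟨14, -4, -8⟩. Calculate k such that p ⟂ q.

-11

p · q = (-10)·14 + (-13)·(-4) + k·(-8) = -88 - 8k
Set equal to 0: -8k = 88, so k = -11.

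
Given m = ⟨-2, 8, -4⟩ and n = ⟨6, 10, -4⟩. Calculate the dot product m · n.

84

m · n = (-2)·6 + 8·10 + (-4)·(-4) = -12 + 80 + 16 = 84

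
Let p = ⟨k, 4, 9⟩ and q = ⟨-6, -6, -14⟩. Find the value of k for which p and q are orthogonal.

p · q = k·(-6) + 4·(-6) + 9·(-14) = -150 - 6k
Set equal to 0: -6k = 150, so k = -25.

-25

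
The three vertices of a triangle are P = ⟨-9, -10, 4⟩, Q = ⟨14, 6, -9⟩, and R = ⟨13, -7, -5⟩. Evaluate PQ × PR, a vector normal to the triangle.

(-105, -79, -283)

PQ = (23, 16, -13)
PR = (22, 3, -9)
i: 16·(-9) - (-13)·3 = -144 - (-39) = -105
j: (-13)·22 - 23·(-9) = -286 - (-207) = -79
k: 23·3 - 16·22 = 69 - 352 = -283
PQ × PR = (-105, -79, -283)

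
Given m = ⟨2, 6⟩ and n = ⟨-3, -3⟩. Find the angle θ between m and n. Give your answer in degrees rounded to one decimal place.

153.4

m · n = 2·(-3) + 6·(-3) = -6 - 18 = -24
|m|² = 4 + 36 = 40,  |m| = √40 ≈ 6.324555
|n|² = 9 + 9 = 18,  |n| = √18 ≈ 4.242641
cos θ = -24 / (6.324555 · 4.242641) ≈ -0.89443
θ = arccos(-0.89443) ≈ 153.4°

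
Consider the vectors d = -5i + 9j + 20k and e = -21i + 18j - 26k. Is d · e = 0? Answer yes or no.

d · e = (-5)·(-21) + 9·18 + 20·(-26) = 105 + 162 - 520 = -253
Nonzero, so the vectors are not orthogonal.

no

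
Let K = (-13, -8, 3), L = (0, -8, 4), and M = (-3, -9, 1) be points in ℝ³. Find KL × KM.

KL = (13, 0, 1)
KM = (10, -1, -2)
i: 0·(-2) - 1·(-1) = 0 - (-1) = 1
j: 1·10 - 13·(-2) = 10 - (-26) = 36
k: 13·(-1) - 0·10 = -13 - 0 = -13
KL × KM = (1, 36, -13)

(1, 36, -13)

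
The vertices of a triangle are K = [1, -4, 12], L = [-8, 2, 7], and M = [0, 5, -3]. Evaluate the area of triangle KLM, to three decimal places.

KL = (-9, 6, -5),  KM = (-1, 9, -15)
i: 6·(-15) - (-5)·9 = -90 - (-45) = -45
j: (-5)·(-1) - (-9)·(-15) = 5 - 135 = -130
k: (-9)·9 - 6·(-1) = -81 - (-6) = -75
KL × KM = (-45, -130, -75)
|KL × KM| = √24550 ≈ 156.6844
area = ½ · 156.6844 ≈ 78.342

78.342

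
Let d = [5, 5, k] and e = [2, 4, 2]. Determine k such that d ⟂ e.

d · e = 5·2 + 5·4 + k·2 = 30 + 2k
Set equal to 0: 2k = -30, so k = -15.

-15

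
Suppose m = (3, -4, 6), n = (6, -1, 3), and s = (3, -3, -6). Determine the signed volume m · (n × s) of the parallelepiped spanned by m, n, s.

-225

n × s:
i: (-1)·(-6) - 3·(-3) = 6 - (-9) = 15
j: 3·3 - 6·(-6) = 9 - (-36) = 45
k: 6·(-3) - (-1)·3 = -18 - (-3) = -15
n × s = (15, 45, -15)
m · (n × s) = 3·15 + (-4)·45 + 6·(-15) = 45 - 180 - 90 = -225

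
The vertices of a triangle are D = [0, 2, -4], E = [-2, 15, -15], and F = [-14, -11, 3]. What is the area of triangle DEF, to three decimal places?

136.191

DE = (-2, 13, -11),  DF = (-14, -13, 7)
i: 13·7 - (-11)·(-13) = 91 - 143 = -52
j: (-11)·(-14) - (-2)·7 = 154 - (-14) = 168
k: (-2)·(-13) - 13·(-14) = 26 - (-182) = 208
DE × DF = (-52, 168, 208)
|DE × DF| = √74192 ≈ 272.3821
area = ½ · 272.3821 ≈ 136.191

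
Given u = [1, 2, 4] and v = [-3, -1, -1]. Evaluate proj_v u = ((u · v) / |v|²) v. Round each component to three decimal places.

u · v = 1·(-3) + 2·(-1) + 4·(-1) = -3 - 2 - 4 = -9
|v|² = 9 + 1 + 1 = 11
proj_v u = (-9/11) · (-3, -1, -1) ≈ (2.455, 0.818, 0.818)

(2.455, 0.818, 0.818)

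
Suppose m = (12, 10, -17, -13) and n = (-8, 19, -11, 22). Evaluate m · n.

m · n = 12·(-8) + 10·19 + (-17)·(-11) + (-13)·22 = -96 + 190 + 187 - 286 = -5

-5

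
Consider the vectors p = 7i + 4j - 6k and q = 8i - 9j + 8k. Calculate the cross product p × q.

(-22, -104, -95)

i: 4·8 - (-6)·(-9) = 32 - 54 = -22
j: (-6)·8 - 7·8 = -48 - 56 = -104
k: 7·(-9) - 4·8 = -63 - 32 = -95
p × q = (-22, -104, -95)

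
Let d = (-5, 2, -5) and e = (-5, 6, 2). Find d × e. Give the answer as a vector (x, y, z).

(34, 35, -20)

i: 2·2 - (-5)·6 = 4 - (-30) = 34
j: (-5)·(-5) - (-5)·2 = 25 - (-10) = 35
k: (-5)·6 - 2·(-5) = -30 - (-10) = -20
d × e = (34, 35, -20)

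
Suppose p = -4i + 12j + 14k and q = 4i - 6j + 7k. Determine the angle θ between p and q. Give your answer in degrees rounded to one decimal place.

87.0

p · q = (-4)·4 + 12·(-6) + 14·7 = -16 - 72 + 98 = 10
|p|² = 16 + 144 + 196 = 356,  |p| = √356 ≈ 18.867962
|q|² = 16 + 36 + 49 = 101,  |q| = √101 ≈ 10.049876
cos θ = 10 / (18.867962 · 10.049876) ≈ 0.05274
θ = arccos(0.05274) ≈ 87.0°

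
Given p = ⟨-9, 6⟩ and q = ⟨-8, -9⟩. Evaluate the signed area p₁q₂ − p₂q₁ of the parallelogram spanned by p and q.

(-9)·(-9) - 6·(-8) = 81 - (-48) = 129

129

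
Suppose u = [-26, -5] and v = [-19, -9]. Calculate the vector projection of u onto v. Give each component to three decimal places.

(-23.170, -10.975)

u · v = (-26)·(-19) + (-5)·(-9) = 494 + 45 = 539
|v|² = 361 + 81 = 442
proj_v u = (539/442) · (-19, -9) ≈ (-23.170, -10.975)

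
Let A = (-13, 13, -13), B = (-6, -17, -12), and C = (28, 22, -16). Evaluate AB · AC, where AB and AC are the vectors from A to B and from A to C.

14

AB = B − A = (7, -30, 1)
AC = C − A = (41, 9, -3)
AB · AC = 7·41 + (-30)·9 + 1·(-3) = 287 - 270 - 3 = 14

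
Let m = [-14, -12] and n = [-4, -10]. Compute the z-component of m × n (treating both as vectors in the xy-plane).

(-14)·(-10) - (-12)·(-4) = 140 - 48 = 92

92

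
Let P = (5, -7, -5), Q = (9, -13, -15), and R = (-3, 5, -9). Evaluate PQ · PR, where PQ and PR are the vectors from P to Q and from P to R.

PQ = Q − P = (4, -6, -10)
PR = R − P = (-8, 12, -4)
PQ · PR = 4·(-8) + (-6)·12 + (-10)·(-4) = -32 - 72 + 40 = -64

-64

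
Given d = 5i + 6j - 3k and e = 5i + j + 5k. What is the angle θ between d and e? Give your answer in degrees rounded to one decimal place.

d · e = 5·5 + 6·1 + (-3)·5 = 25 + 6 - 15 = 16
|d|² = 25 + 36 + 9 = 70,  |d| = √70 ≈ 8.366600
|e|² = 25 + 1 + 25 = 51,  |e| = √51 ≈ 7.141428
cos θ = 16 / (8.366600 · 7.141428) ≈ 0.26778
θ = arccos(0.26778) ≈ 74.5°

74.5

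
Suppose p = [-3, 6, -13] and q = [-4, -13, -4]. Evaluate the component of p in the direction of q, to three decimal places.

-0.987

p · q = (-3)·(-4) + 6·(-13) + (-13)·(-4) = 12 - 78 + 52 = -14
|q| = √(16 + 169 + 16) = √201 ≈ 14.1774
comp_q p = -14 / √201 ≈ -0.987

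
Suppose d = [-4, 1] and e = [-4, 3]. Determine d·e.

19

d · e = (-4)·(-4) + 1·3 = 16 + 3 = 19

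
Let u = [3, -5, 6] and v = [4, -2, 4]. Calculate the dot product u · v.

46

u · v = 3·4 + (-5)·(-2) + 6·4 = 12 + 10 + 24 = 46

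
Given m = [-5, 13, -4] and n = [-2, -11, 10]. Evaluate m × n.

(86, 58, 81)

i: 13·10 - (-4)·(-11) = 130 - 44 = 86
j: (-4)·(-2) - (-5)·10 = 8 - (-50) = 58
k: (-5)·(-11) - 13·(-2) = 55 - (-26) = 81
m × n = (86, 58, 81)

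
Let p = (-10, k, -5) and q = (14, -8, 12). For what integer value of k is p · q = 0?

-25

p · q = (-10)·14 + k·(-8) + (-5)·12 = -200 - 8k
Set equal to 0: -8k = 200, so k = -25.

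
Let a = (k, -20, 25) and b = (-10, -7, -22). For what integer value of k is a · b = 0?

a · b = k·(-10) + (-20)·(-7) + 25·(-22) = -410 - 10k
Set equal to 0: -10k = 410, so k = -41.

-41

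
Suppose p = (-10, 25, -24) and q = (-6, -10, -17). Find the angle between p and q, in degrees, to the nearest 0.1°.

p · q = (-10)·(-6) + 25·(-10) + (-24)·(-17) = 60 - 250 + 408 = 218
|p|² = 100 + 625 + 576 = 1301,  |p| = √1301 ≈ 36.069378
|q|² = 36 + 100 + 289 = 425,  |q| = √425 ≈ 20.615528
cos θ = 218 / (36.069378 · 20.615528) ≈ 0.29317
θ = arccos(0.29317) ≈ 73.0°

73.0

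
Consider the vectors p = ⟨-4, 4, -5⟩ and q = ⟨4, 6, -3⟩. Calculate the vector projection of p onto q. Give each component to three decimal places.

p · q = (-4)·4 + 4·6 + (-5)·(-3) = -16 + 24 + 15 = 23
|q|² = 16 + 36 + 9 = 61
proj_q p = (23/61) · (4, 6, -3) ≈ (1.508, 2.262, -1.131)

(1.508, 2.262, -1.131)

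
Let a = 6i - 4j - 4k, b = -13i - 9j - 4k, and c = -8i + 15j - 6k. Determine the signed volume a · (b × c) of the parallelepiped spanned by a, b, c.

1936

b × c:
i: (-9)·(-6) - (-4)·15 = 54 - (-60) = 114
j: (-4)·(-8) - (-13)·(-6) = 32 - 78 = -46
k: (-13)·15 - (-9)·(-8) = -195 - 72 = -267
b × c = (114, -46, -267)
a · (b × c) = 6·114 + (-4)·(-46) + (-4)·(-267) = 684 + 184 + 1068 = 1936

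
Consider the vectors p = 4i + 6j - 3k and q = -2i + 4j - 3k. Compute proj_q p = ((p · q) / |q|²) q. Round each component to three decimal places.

(-1.724, 3.448, -2.586)

p · q = 4·(-2) + 6·4 + (-3)·(-3) = -8 + 24 + 9 = 25
|q|² = 4 + 16 + 9 = 29
proj_q p = (25/29) · (-2, 4, -3) ≈ (-1.724, 3.448, -2.586)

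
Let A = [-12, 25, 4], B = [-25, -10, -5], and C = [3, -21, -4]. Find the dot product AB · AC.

AB = B − A = (-13, -35, -9)
AC = C − A = (15, -46, -8)
AB · AC = (-13)·15 + (-35)·(-46) + (-9)·(-8) = -195 + 1610 + 72 = 1487

1487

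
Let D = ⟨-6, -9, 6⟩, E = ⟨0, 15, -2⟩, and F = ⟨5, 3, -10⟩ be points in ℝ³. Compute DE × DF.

(-288, 8, -192)

DE = (6, 24, -8)
DF = (11, 12, -16)
i: 24·(-16) - (-8)·12 = -384 - (-96) = -288
j: (-8)·11 - 6·(-16) = -88 - (-96) = 8
k: 6·12 - 24·11 = 72 - 264 = -192
DE × DF = (-288, 8, -192)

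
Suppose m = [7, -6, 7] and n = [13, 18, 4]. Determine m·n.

m · n = 7·13 + (-6)·18 + 7·4 = 91 - 108 + 28 = 11

11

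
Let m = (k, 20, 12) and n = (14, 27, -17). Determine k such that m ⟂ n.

m · n = k·14 + 20·27 + 12·(-17) = 336 + 14k
Set equal to 0: 14k = -336, so k = -24.

-24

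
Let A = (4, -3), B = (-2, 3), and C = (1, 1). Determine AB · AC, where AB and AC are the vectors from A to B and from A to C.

42

AB = B − A = (-6, 6)
AC = C − A = (-3, 4)
AB · AC = (-6)·(-3) + 6·4 = 18 + 24 = 42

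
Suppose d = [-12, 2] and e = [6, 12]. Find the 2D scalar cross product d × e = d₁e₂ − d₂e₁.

-156

(-12)·12 - 2·6 = -144 - 12 = -156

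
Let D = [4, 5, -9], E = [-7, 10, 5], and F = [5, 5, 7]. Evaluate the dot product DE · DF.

213

DE = E − D = (-11, 5, 14)
DF = F − D = (1, 0, 16)
DE · DF = (-11)·1 + 5·0 + 14·16 = -11 + 0 + 224 = 213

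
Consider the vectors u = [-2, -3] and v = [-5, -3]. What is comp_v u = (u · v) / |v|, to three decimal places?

u · v = (-2)·(-5) + (-3)·(-3) = 10 + 9 = 19
|v| = √(25 + 9) = √34 ≈ 5.8310
comp_v u = 19 / √34 ≈ 3.258

3.258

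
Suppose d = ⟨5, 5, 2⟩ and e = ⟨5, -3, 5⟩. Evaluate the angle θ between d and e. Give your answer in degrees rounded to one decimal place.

69.2

d · e = 5·5 + 5·(-3) + 2·5 = 25 - 15 + 10 = 20
|d|² = 25 + 25 + 4 = 54,  |d| = √54 ≈ 7.348469
|e|² = 25 + 9 + 25 = 59,  |e| = √59 ≈ 7.681146
cos θ = 20 / (7.348469 · 7.681146) ≈ 0.35433
θ = arccos(0.35433) ≈ 69.2°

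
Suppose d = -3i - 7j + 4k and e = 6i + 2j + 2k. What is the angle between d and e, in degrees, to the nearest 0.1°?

114.9

d · e = (-3)·6 + (-7)·2 + 4·2 = -18 - 14 + 8 = -24
|d|² = 9 + 49 + 16 = 74,  |d| = √74 ≈ 8.602325
|e|² = 36 + 4 + 4 = 44,  |e| = √44 ≈ 6.633250
cos θ = -24 / (8.602325 · 6.633250) ≈ -0.42060
θ = arccos(-0.42060) ≈ 114.9°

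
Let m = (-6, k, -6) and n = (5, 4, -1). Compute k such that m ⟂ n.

6

m · n = (-6)·5 + k·4 + (-6)·(-1) = -24 + 4k
Set equal to 0: 4k = 24, so k = 6.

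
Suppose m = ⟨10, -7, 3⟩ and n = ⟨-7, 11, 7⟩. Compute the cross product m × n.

i: (-7)·7 - 3·11 = -49 - 33 = -82
j: 3·(-7) - 10·7 = -21 - 70 = -91
k: 10·11 - (-7)·(-7) = 110 - 49 = 61
m × n = (-82, -91, 61)

(-82, -91, 61)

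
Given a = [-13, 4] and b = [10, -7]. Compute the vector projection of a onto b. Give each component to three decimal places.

a · b = (-13)·10 + 4·(-7) = -130 - 28 = -158
|b|² = 100 + 49 = 149
proj_b a = (-158/149) · (10, -7) ≈ (-10.604, 7.423)

(-10.604, 7.423)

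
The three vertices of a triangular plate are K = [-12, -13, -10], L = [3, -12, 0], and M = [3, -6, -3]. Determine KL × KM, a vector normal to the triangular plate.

(-63, 45, 90)

KL = (15, 1, 10)
KM = (15, 7, 7)
i: 1·7 - 10·7 = 7 - 70 = -63
j: 10·15 - 15·7 = 150 - 105 = 45
k: 15·7 - 1·15 = 105 - 15 = 90
KL × KM = (-63, 45, 90)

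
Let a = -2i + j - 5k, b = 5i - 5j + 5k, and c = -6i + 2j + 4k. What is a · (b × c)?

110

b × c:
i: (-5)·4 - 5·2 = -20 - 10 = -30
j: 5·(-6) - 5·4 = -30 - 20 = -50
k: 5·2 - (-5)·(-6) = 10 - 30 = -20
b × c = (-30, -50, -20)
a · (b × c) = (-2)·(-30) + 1·(-50) + (-5)·(-20) = 60 - 50 + 100 = 110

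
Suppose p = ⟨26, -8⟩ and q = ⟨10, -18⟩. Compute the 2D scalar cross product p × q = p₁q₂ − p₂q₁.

26·(-18) - (-8)·10 = -468 - (-80) = -388

-388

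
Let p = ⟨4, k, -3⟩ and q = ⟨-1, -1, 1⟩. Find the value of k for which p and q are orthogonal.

p · q = 4·(-1) + k·(-1) + (-3)·1 = -7 - 1k
Set equal to 0: -1k = 7, so k = -7.

-7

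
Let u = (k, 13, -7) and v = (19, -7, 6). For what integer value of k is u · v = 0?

7

u · v = k·19 + 13·(-7) + (-7)·6 = -133 + 19k
Set equal to 0: 19k = 133, so k = 7.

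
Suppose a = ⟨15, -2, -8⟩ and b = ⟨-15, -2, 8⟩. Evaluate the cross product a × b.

(-32, 0, -60)

i: (-2)·8 - (-8)·(-2) = -16 - 16 = -32
j: (-8)·(-15) - 15·8 = 120 - 120 = 0
k: 15·(-2) - (-2)·(-15) = -30 - 30 = -60
a × b = (-32, 0, -60)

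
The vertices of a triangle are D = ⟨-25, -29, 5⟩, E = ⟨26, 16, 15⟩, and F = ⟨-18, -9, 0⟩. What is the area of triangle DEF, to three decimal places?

442.514

DE = (51, 45, 10),  DF = (7, 20, -5)
i: 45·(-5) - 10·20 = -225 - 200 = -425
j: 10·7 - 51·(-5) = 70 - (-255) = 325
k: 51·20 - 45·7 = 1020 - 315 = 705
DE × DF = (-425, 325, 705)
|DE × DF| = √783275 ≈ 885.0282
area = ½ · 885.0282 ≈ 442.514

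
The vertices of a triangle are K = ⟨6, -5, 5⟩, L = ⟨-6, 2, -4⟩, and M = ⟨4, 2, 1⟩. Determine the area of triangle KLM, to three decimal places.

41.908

KL = (-12, 7, -9),  KM = (-2, 7, -4)
i: 7·(-4) - (-9)·7 = -28 - (-63) = 35
j: (-9)·(-2) - (-12)·(-4) = 18 - 48 = -30
k: (-12)·7 - 7·(-2) = -84 - (-14) = -70
KL × KM = (35, -30, -70)
|KL × KM| = √7025 ≈ 83.8153
area = ½ · 83.8153 ≈ 41.908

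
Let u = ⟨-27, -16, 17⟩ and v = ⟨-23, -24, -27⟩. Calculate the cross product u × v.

(840, -1120, 280)

i: (-16)·(-27) - 17·(-24) = 432 - (-408) = 840
j: 17·(-23) - (-27)·(-27) = -391 - 729 = -1120
k: (-27)·(-24) - (-16)·(-23) = 648 - 368 = 280
u × v = (840, -1120, 280)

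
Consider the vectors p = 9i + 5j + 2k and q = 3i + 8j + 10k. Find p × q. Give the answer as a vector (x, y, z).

i: 5·10 - 2·8 = 50 - 16 = 34
j: 2·3 - 9·10 = 6 - 90 = -84
k: 9·8 - 5·3 = 72 - 15 = 57
p × q = (34, -84, 57)

(34, -84, 57)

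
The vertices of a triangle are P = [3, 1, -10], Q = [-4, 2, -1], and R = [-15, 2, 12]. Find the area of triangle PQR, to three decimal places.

PQ = (-7, 1, 9),  PR = (-18, 1, 22)
i: 1·22 - 9·1 = 22 - 9 = 13
j: 9·(-18) - (-7)·22 = -162 - (-154) = -8
k: (-7)·1 - 1·(-18) = -7 - (-18) = 11
PQ × PR = (13, -8, 11)
|PQ × PR| = √354 ≈ 18.8149
area = ½ · 18.8149 ≈ 9.407

9.407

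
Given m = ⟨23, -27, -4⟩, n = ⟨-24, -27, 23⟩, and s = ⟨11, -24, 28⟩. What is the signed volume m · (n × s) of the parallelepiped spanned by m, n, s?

-33159

n × s:
i: (-27)·28 - 23·(-24) = -756 - (-552) = -204
j: 23·11 - (-24)·28 = 253 - (-672) = 925
k: (-24)·(-24) - (-27)·11 = 576 - (-297) = 873
n × s = (-204, 925, 873)
m · (n × s) = 23·(-204) + (-27)·925 + (-4)·873 = -4692 - 24975 - 3492 = -33159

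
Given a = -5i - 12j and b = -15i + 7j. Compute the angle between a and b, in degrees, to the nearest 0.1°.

92.4

a · b = (-5)·(-15) + (-12)·7 = 75 - 84 = -9
|a|² = 25 + 144 = 169,  |a| = √169 ≈ 13.000000
|b|² = 225 + 49 = 274,  |b| = √274 ≈ 16.552945
cos θ = -9 / (13.000000 · 16.552945) ≈ -0.04182
θ = arccos(-0.04182) ≈ 92.4°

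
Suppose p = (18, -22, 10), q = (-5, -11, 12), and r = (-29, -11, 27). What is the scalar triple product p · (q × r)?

q × r:
i: (-11)·27 - 12·(-11) = -297 - (-132) = -165
j: 12·(-29) - (-5)·27 = -348 - (-135) = -213
k: (-5)·(-11) - (-11)·(-29) = 55 - 319 = -264
q × r = (-165, -213, -264)
p · (q × r) = 18·(-165) + (-22)·(-213) + 10·(-264) = -2970 + 4686 - 2640 = -924

-924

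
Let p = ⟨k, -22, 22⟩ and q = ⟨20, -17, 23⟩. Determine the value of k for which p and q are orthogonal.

p · q = k·20 + (-22)·(-17) + 22·23 = 880 + 20k
Set equal to 0: 20k = -880, so k = -44.

-44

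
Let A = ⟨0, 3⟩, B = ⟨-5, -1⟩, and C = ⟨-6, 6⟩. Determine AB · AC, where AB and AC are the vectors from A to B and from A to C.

AB = B − A = (-5, -4)
AC = C − A = (-6, 3)
AB · AC = (-5)·(-6) + (-4)·3 = 30 - 12 = 18

18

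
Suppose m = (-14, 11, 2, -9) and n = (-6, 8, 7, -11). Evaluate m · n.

m · n = (-14)·(-6) + 11·8 + 2·7 + (-9)·(-11) = 84 + 88 + 14 + 99 = 285

285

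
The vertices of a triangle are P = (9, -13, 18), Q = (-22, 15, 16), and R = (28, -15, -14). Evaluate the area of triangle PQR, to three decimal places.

723.153

PQ = (-31, 28, -2),  PR = (19, -2, -32)
i: 28·(-32) - (-2)·(-2) = -896 - 4 = -900
j: (-2)·19 - (-31)·(-32) = -38 - 992 = -1030
k: (-31)·(-2) - 28·19 = 62 - 532 = -470
PQ × PR = (-900, -1030, -470)
|PQ × PR| = √2091800 ≈ 1446.3056
area = ½ · 1446.3056 ≈ 723.153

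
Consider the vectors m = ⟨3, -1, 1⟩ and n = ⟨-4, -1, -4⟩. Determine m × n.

(5, 8, -7)

i: (-1)·(-4) - 1·(-1) = 4 - (-1) = 5
j: 1·(-4) - 3·(-4) = -4 - (-12) = 8
k: 3·(-1) - (-1)·(-4) = -3 - 4 = -7
m × n = (5, 8, -7)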